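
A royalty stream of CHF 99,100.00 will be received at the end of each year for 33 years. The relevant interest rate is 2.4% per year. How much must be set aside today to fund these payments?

CHF 2,241,332.49

This is an ordinary annuity: 33 payments of CHF 99,100.00 at the end of each year.
Periodic rate r = 0.024 per year.
PV = PMT × [(1 − (1+r)^−n)/r] = 99,100 × [1 − (1+r)^−33] / r = CHF 2,241,332.49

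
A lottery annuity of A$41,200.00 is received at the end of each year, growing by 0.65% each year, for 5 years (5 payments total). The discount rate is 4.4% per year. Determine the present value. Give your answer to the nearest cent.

Periodic rate r = 0.044 per year.
Growing ordinary annuity: PV = PMT₁ × [1 − ((1+g)/(1+r))^n] / (r − g) = 41,200 × [1 − ((1+0.0065)/(1+r))^5] / (r − 0.0065) = A$183,642.95.

A$183,642.95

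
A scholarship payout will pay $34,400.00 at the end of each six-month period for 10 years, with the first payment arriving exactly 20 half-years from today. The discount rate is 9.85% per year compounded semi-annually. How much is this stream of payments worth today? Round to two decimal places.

Ordinary annuity of 20 payments, first payment at period 20.
Periodic rate r = 0.0985/2 per half-year; n is counted in half-years.
The ordinary-annuity PV formula values the stream one period before the first payment (period 19); discount that back 19 periods:
PV₀ = 34,400 × [1 − (1+r)^−20] / r × (1+r)^−19 = $173,068.98

$173,068.98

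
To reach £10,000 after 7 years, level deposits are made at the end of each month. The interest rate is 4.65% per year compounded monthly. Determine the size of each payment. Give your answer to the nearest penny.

Level ordinary annuity; solve FV = PMT × [((1+r)^n − 1)/r] for PMT.
Periodic rate r = 0.0465/12 per month; n is counted in months.
With n = 84: PMT = 10,000 / ([((1+r)^n − 1)/r]) = £100.95

£100.95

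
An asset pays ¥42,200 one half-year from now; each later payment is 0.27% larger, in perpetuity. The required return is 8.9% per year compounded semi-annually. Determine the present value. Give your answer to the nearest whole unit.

¥1,009,569

Periodic rate r = 0.089/2 per half-year.
Growing perpetuity (Gordon): PV = PMT₁ / (r − g) = 42,200 / (r − 0.0027) = ¥1,009,569.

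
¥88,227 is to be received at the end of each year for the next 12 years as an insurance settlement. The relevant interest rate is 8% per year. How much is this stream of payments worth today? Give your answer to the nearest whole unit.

This is an ordinary annuity: 12 payments of ¥88,227 at the end of each year.
Periodic rate r = 0.08 per year.
PV = PMT × [(1 − (1+r)^−n)/r] = 88,227 × [1 − (1+r)^−12] / r = ¥664,886

¥664,886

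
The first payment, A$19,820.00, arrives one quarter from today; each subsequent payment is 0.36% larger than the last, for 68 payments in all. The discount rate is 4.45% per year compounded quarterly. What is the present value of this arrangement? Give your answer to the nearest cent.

A$1,049,023.66

Periodic rate r = 0.0445/4 per quarter; n is counted in quarters.
Growing ordinary annuity: PV = PMT₁ × [1 − ((1+g)/(1+r))^n] / (r − g) = 19,820 × [1 − ((1+0.0036)/(1+r))^68] / (r − 0.0036) = A$1,049,023.66.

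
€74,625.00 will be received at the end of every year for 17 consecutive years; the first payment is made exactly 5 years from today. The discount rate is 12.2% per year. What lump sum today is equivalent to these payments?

€331,434.69

Ordinary annuity of 17 payments, first payment at period 5.
Periodic rate r = 0.122 per year.
The ordinary-annuity PV formula values the stream one period before the first payment (period 4); discount that back 4 periods:
PV₀ = 74,625 × [1 − (1+r)^−17] / r × (1+r)^−4 = €331,434.69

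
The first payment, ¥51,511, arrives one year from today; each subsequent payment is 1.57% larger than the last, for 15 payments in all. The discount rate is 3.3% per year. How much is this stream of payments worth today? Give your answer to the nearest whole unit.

¥666,350

Periodic rate r = 0.033 per year.
Growing ordinary annuity: PV = PMT₁ × [1 − ((1+g)/(1+r))^n] / (r − g) = 51,511 × [1 − ((1+0.0157)/(1+r))^15] / (r − 0.0157) = ¥666,350.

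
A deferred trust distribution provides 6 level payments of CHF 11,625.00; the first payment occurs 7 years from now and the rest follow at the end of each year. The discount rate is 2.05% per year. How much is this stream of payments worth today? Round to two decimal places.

Ordinary annuity of 6 payments, first payment at period 7.
Periodic rate r = 0.0205 per year.
The ordinary-annuity PV formula values the stream one period before the first payment (period 6); discount that back 6 periods:
PV₀ = 11,625 × [1 − (1+r)^−6] / r × (1+r)^−6 = CHF 57,554.78

CHF 57,554.78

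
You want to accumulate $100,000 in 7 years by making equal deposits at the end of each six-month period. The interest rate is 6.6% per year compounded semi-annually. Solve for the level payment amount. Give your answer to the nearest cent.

Level ordinary annuity; solve FV = PMT × [((1+r)^n − 1)/r] for PMT.
Periodic rate r = 0.066/2 per half-year; n is counted in half-years.
With n = 14: PMT = 100,000 / ([((1+r)^n − 1)/r]) = $5,734.65

$5,734.65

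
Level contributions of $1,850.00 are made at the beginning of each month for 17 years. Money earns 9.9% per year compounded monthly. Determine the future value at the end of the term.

This is an annuity due: 204 deposits of $1,850.00 at the beginning of each month.
Periodic rate r = 0.099/12 per month; n is counted in months.
FV = PMT × [((1+r)^n − 1)/r] × (1+r) = 1,850 × [(1+r)^204 − 1] / r × (1+r) = $982,291.86

$982,291.86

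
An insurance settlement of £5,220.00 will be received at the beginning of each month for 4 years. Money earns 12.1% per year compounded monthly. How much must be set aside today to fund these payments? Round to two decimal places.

This is an annuity due: 48 payments of £5,220.00 at the beginning of each month.
Periodic rate r = 0.121/12 per month; n is counted in months.
PV = PMT × [(1 − (1+r)^−n)/r] × (1+r) = 5,220 × [1 − (1+r)^−48] / r × (1+r) = £199,850.01

£199,850.01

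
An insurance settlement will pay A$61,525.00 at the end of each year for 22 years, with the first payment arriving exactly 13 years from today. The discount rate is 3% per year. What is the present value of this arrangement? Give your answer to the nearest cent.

Ordinary annuity of 22 payments, first payment at period 13.
Periodic rate r = 0.03 per year.
The ordinary-annuity PV formula values the stream one period before the first payment (period 12); discount that back 12 periods:
PV₀ = 61,525 × [1 − (1+r)^−22] / r × (1+r)^−12 = A$687,716.16

A$687,716.16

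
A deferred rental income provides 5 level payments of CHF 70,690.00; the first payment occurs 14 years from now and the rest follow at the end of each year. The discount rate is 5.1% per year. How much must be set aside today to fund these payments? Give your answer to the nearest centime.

Ordinary annuity of 5 payments, first payment at period 14.
Periodic rate r = 0.051 per year.
The ordinary-annuity PV formula values the stream one period before the first payment (period 13); discount that back 13 periods:
PV₀ = 70,690 × [1 − (1+r)^−5] / r × (1+r)^−13 = CHF 159,866.89

CHF 159,866.89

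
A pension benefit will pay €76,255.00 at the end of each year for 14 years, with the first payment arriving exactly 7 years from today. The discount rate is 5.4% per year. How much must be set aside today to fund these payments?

€536,740.39

Ordinary annuity of 14 payments, first payment at period 7.
Periodic rate r = 0.054 per year.
The ordinary-annuity PV formula values the stream one period before the first payment (period 6); discount that back 6 periods:
PV₀ = 76,255 × [1 − (1+r)^−14] / r × (1+r)^−6 = €536,740.39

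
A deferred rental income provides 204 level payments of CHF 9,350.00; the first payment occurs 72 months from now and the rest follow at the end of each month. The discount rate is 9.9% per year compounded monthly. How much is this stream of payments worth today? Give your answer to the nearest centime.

Ordinary annuity of 204 payments, first payment at period 72.
Periodic rate r = 0.099/12 per month; n is counted in months.
The ordinary-annuity PV formula values the stream one period before the first payment (period 71); discount that back 71 periods:
PV₀ = 9,350 × [1 − (1+r)^−204] / r × (1+r)^−71 = CHF 514,101.37

CHF 514,101.37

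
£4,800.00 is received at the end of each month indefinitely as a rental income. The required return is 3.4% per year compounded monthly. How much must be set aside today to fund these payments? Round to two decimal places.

Periodic rate r = 0.034/12 per month.
Level perpetuity: PV = PMT / r = 4,800 / (0.034/12) = £1,694,117.65.

£1,694,117.65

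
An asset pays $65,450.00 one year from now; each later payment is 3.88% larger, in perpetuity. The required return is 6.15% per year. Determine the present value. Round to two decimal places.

Periodic rate r = 0.0615 per year.
Growing perpetuity (Gordon): PV = PMT₁ / (r − g) = 65,450 / (r − 0.0388) = $2,883,259.91.

$2,883,259.91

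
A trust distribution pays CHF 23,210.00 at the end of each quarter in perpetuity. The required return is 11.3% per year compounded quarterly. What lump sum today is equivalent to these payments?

Periodic rate r = 0.113/4 per quarter.
Level perpetuity: PV = PMT / r = 23,210 / (0.113/4) = CHF 821,592.92.

CHF 821,592.92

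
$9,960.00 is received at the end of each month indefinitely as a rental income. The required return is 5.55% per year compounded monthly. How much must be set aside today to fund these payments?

Periodic rate r = 0.0555/12 per month.
Level perpetuity: PV = PMT / r = 9,960 / (0.0555/12) = $2,153,513.51.

$2,153,513.51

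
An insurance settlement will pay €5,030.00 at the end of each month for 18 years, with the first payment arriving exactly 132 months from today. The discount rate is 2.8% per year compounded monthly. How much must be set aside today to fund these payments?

Ordinary annuity of 216 payments, first payment at period 132.
Periodic rate r = 0.028/12 per month; n is counted in months.
The ordinary-annuity PV formula values the stream one period before the first payment (period 131); discount that back 131 periods:
PV₀ = 5,030 × [1 − (1+r)^−216] / r × (1+r)^−131 = €628,322.10

€628,322.10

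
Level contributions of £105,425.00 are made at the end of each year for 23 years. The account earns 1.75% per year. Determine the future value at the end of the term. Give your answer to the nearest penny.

£2,954,077.54

This is an ordinary annuity: 23 deposits of £105,425.00 at the end of each year.
Periodic rate r = 0.0175 per year.
FV = PMT × [((1+r)^n − 1)/r] = 105,425 × [(1+r)^23 − 1] / r = £2,954,077.54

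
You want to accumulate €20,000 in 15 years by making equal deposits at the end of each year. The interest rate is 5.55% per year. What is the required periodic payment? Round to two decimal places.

Level ordinary annuity; solve FV = PMT × [((1+r)^n − 1)/r] for PMT.
Periodic rate r = 0.0555 per year.
With n = 15: PMT = 20,000 / ([((1+r)^n − 1)/r]) = €889.14

€889.14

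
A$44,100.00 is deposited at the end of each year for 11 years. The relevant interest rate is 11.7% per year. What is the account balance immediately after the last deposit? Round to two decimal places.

A$896,103.97

This is an ordinary annuity: 11 deposits of A$44,100.00 at the end of each year.
Periodic rate r = 0.117 per year.
FV = PMT × [((1+r)^n − 1)/r] = 44,100 × [(1+r)^11 − 1] / r = A$896,103.97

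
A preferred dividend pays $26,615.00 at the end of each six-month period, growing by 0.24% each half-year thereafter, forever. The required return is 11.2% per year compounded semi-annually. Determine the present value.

Periodic rate r = 0.112/2 per half-year.
Growing perpetuity (Gordon): PV = PMT₁ / (r − g) = 26,615 / (r − 0.0024) = $496,548.51.

$496,548.51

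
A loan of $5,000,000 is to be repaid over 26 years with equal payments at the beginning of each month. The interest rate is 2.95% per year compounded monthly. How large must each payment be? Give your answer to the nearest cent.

Level annuity due; solve PV = PMT × [(1 − (1+r)^−n)/r] × (1+r) for PMT.
Periodic rate r = 0.0295/12 per month; n is counted in months.
With n = 312: PMT = 5,000,000 / ([(1 − (1+r)^−n)/r] × (1+r)) = $22,911.95

$22,911.95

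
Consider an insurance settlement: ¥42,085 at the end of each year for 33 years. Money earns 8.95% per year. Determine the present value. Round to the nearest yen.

This is an ordinary annuity: 33 payments of ¥42,085 at the end of each year.
Periodic rate r = 0.0895 per year.
PV = PMT × [(1 − (1+r)^−n)/r] = 42,085 × [1 − (1+r)^−33] / r = ¥442,439

¥442,439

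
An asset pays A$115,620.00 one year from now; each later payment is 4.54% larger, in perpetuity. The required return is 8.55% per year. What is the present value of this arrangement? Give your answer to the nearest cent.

A$2,883,291.77

Periodic rate r = 0.0855 per year.
Growing perpetuity (Gordon): PV = PMT₁ / (r − g) = 115,620 / (r − 0.0454) = A$2,883,291.77.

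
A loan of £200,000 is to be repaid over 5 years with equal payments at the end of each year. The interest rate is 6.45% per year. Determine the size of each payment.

Level ordinary annuity; solve PV = PMT × [(1 − (1+r)^−n)/r] for PMT.
Periodic rate r = 0.0645 per year.
With n = 5: PMT = 200,000 / ([(1 − (1+r)^−n)/r]) = £48,061.98

£48,061.98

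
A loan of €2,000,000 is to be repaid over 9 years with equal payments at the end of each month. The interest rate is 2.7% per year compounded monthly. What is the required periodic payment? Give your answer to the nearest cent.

Level ordinary annuity; solve PV = PMT × [(1 − (1+r)^−n)/r] for PMT.
Periodic rate r = 0.027/12 per month; n is counted in months.
With n = 108: PMT = 2,000,000 / ([(1 − (1+r)^−n)/r]) = €20,880.28

€20,880.28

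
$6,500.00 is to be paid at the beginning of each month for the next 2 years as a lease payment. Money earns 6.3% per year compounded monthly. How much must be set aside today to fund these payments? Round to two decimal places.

This is an annuity due: 24 payments of $6,500.00 at the beginning of each month.
Periodic rate r = 0.063/12 per month; n is counted in months.
PV = PMT × [(1 − (1+r)^−n)/r] × (1+r) = 6,500 × [1 − (1+r)^−24] / r × (1+r) = $146,979.89

$146,979.89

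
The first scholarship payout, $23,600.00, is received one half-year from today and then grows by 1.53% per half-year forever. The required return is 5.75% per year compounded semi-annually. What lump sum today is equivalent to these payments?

Periodic rate r = 0.0575/2 per half-year.
Growing perpetuity (Gordon): PV = PMT₁ / (r − g) = 23,600 / (r − 0.0153) = $1,754,646.84.

$1,754,646.84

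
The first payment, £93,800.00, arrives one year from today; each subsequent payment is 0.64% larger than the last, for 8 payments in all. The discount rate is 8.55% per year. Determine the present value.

£538,470.43

Periodic rate r = 0.0855 per year.
Growing ordinary annuity: PV = PMT₁ × [1 − ((1+g)/(1+r))^n] / (r − g) = 93,800 × [1 − ((1+0.0064)/(1+r))^8] / (r − 0.0064) = £538,470.43.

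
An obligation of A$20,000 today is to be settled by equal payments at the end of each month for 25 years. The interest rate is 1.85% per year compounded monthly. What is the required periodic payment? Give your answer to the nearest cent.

A$83.32

Level ordinary annuity; solve PV = PMT × [(1 − (1+r)^−n)/r] for PMT.
Periodic rate r = 0.0185/12 per month; n is counted in months.
With n = 300: PMT = 20,000 / ([(1 − (1+r)^−n)/r]) = A$83.32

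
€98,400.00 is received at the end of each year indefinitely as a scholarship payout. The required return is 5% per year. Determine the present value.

Periodic rate r = 0.05 per year.
Level perpetuity: PV = PMT / r = 98,400 / (0.05) = €1,968,000.00.

€1,968,000.00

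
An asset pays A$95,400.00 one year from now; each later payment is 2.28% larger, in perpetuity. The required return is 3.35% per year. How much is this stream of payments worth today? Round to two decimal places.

Periodic rate r = 0.0335 per year.
Growing perpetuity (Gordon): PV = PMT₁ / (r − g) = 95,400 / (r − 0.0228) = A$8,915,887.85.

A$8,915,887.85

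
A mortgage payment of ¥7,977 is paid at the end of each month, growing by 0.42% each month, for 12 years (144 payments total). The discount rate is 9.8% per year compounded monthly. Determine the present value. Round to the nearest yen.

¥871,102

Periodic rate r = 0.098/12 per month; n is counted in months.
Growing ordinary annuity: PV = PMT₁ × [1 − ((1+g)/(1+r))^n] / (r − g) = 7,977 × [1 − ((1+0.0042)/(1+r))^144] / (r − 0.0042) = ¥871,102.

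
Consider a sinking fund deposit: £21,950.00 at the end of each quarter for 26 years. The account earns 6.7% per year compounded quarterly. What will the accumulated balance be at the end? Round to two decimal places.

£6,063,406.42

This is an ordinary annuity: 104 deposits of £21,950.00 at the end of each quarter.
Periodic rate r = 0.067/4 per quarter; n is counted in quarters.
FV = PMT × [((1+r)^n − 1)/r] = 21,950 × [(1+r)^104 − 1] / r = £6,063,406.42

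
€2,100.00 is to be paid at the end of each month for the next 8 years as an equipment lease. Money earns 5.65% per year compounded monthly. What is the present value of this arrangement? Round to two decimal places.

This is an ordinary annuity: 96 payments of €2,100.00 at the end of each month.
Periodic rate r = 0.0565/12 per month; n is counted in months.
PV = PMT × [(1 − (1+r)^−n)/r] = 2,100 × [1 − (1+r)^−96] / r = €161,891.25

€161,891.25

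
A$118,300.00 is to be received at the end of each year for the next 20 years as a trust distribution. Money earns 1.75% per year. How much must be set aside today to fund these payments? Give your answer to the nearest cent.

A$1,981,865.86

This is an ordinary annuity: 20 payments of A$118,300.00 at the end of each year.
Periodic rate r = 0.0175 per year.
PV = PMT × [(1 − (1+r)^−n)/r] = 118,300 × [1 − (1+r)^−20] / r = A$1,981,865.86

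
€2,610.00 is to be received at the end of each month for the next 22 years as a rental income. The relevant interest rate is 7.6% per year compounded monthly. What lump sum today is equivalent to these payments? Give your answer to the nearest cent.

This is an ordinary annuity: 264 payments of €2,610.00 at the end of each month.
Periodic rate r = 0.076/12 per month; n is counted in months.
PV = PMT × [(1 − (1+r)^−n)/r] = 2,610 × [1 − (1+r)^−264] / r = €334,273.37

€334,273.37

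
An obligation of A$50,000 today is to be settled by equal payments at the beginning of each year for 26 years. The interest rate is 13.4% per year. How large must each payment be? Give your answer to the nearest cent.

A$6,141.83

Level annuity due; solve PV = PMT × [(1 − (1+r)^−n)/r] × (1+r) for PMT.
Periodic rate r = 0.134 per year.
With n = 26: PMT = 50,000 / ([(1 − (1+r)^−n)/r] × (1+r)) = A$6,141.83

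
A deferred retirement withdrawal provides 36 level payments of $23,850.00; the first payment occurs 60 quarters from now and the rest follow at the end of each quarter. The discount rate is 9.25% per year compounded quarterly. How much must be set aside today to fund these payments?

Ordinary annuity of 36 payments, first payment at period 60.
Periodic rate r = 0.0925/4 per quarter; n is counted in quarters.
The ordinary-annuity PV formula values the stream one period before the first payment (period 59); discount that back 59 periods:
PV₀ = 23,850 × [1 − (1+r)^−36] / r × (1+r)^−59 = $150,139.94

$150,139.94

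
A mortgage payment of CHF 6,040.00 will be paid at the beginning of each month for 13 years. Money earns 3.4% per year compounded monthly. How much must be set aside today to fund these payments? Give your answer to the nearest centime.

CHF 762,872.47

This is an annuity due: 156 payments of CHF 6,040.00 at the beginning of each month.
Periodic rate r = 0.034/12 per month; n is counted in months.
PV = PMT × [(1 − (1+r)^−n)/r] × (1+r) = 6,040 × [1 − (1+r)^−156] / r × (1+r) = CHF 762,872.47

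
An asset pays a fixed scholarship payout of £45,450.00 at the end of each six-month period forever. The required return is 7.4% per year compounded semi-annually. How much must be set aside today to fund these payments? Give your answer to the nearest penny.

Periodic rate r = 0.074/2 per half-year.
Level perpetuity: PV = PMT / r = 45,450 / (0.074/2) = £1,228,378.38.

£1,228,378.38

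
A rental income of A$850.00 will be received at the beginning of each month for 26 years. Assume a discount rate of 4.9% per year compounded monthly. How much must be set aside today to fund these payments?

This is an annuity due: 312 payments of A$850.00 at the beginning of each month.
Periodic rate r = 0.049/12 per month; n is counted in months.
PV = PMT × [(1 − (1+r)^−n)/r] × (1+r) = 850 × [1 − (1+r)^−312] / r × (1+r) = A$150,398.20

A$150,398.20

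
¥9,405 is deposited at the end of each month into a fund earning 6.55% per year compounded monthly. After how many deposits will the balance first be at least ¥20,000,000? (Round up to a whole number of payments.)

Periodic rate r = 0.0655/12 per month; n is counted in months.
Ordinary annuity FV: 20,000,000 = 9,405 × [((1+r)^n − 1)/r].
(1+r)^n = 1 + 20,000,000 × r / 9,405, so n = ln(1 + 20,000,000·r/9,405) / ln(1+r) = 465.56.
Round up to a whole number of payments: n = 466.

466 payments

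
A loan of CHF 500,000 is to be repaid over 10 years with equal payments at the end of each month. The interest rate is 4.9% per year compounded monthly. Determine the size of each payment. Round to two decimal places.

Level ordinary annuity; solve PV = PMT × [(1 − (1+r)^−n)/r] for PMT.
Periodic rate r = 0.049/12 per month; n is counted in months.
With n = 120: PMT = 500,000 / ([(1 − (1+r)^−n)/r]) = CHF 5,278.87

CHF 5,278.87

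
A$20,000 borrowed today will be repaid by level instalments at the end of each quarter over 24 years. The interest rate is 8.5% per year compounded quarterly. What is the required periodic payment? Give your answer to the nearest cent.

Level ordinary annuity; solve PV = PMT × [(1 − (1+r)^−n)/r] for PMT.
Periodic rate r = 0.085/4 per quarter; n is counted in quarters.
With n = 96: PMT = 20,000 / ([(1 − (1+r)^−n)/r]) = A$490.10

A$490.10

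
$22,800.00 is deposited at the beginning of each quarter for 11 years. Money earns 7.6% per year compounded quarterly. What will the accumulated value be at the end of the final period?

$1,576,307.17

This is an annuity due: 44 deposits of $22,800.00 at the beginning of each quarter.
Periodic rate r = 0.076/4 per quarter; n is counted in quarters.
FV = PMT × [((1+r)^n − 1)/r] × (1+r) = 22,800 × [(1+r)^44 − 1] / r × (1+r) = $1,576,307.17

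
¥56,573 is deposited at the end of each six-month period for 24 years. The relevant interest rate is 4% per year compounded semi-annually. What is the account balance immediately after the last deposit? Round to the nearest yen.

¥4,489,267

This is an ordinary annuity: 48 deposits of ¥56,573 at the end of each six-month period.
Periodic rate r = 0.04/2 per half-year; n is counted in half-years.
FV = PMT × [((1+r)^n − 1)/r] = 56,573 × [(1+r)^48 − 1] / r = ¥4,489,267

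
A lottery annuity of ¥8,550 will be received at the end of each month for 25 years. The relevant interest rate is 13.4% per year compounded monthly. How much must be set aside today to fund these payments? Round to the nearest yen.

¥738,305

This is an ordinary annuity: 300 payments of ¥8,550 at the end of each month.
Periodic rate r = 0.134/12 per month; n is counted in months.
PV = PMT × [(1 − (1+r)^−n)/r] = 8,550 × [1 − (1+r)^−300] / r = ¥738,305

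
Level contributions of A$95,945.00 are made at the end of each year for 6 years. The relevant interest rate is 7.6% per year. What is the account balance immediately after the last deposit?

This is an ordinary annuity: 6 deposits of A$95,945.00 at the end of each year.
Periodic rate r = 0.076 per year.
FV = PMT × [((1+r)^n − 1)/r] = 95,945 × [(1+r)^6 − 1] / r = A$696,782.08

A$696,782.08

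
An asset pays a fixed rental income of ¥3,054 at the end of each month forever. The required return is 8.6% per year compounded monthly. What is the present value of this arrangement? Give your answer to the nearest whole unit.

¥426,140

Periodic rate r = 0.086/12 per month.
Level perpetuity: PV = PMT / r = 3,054 / (0.086/12) = ¥426,140.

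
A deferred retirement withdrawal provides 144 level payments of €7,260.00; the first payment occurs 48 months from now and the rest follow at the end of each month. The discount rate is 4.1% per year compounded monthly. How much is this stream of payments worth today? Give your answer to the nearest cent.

€702,488.06

Ordinary annuity of 144 payments, first payment at period 48.
Periodic rate r = 0.041/12 per month; n is counted in months.
The ordinary-annuity PV formula values the stream one period before the first payment (period 47); discount that back 47 periods:
PV₀ = 7,260 × [1 − (1+r)^−144] / r × (1+r)^−47 = €702,488.06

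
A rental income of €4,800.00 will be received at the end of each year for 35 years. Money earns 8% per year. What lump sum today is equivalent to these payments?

€55,941.93

This is an ordinary annuity: 35 payments of €4,800.00 at the end of each year.
Periodic rate r = 0.08 per year.
PV = PMT × [(1 − (1+r)^−n)/r] = 4,800 × [1 − (1+r)^−35] / r = €55,941.93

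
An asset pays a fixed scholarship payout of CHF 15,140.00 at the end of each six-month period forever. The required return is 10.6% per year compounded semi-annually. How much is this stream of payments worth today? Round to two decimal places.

CHF 285,660.38

Periodic rate r = 0.106/2 per half-year.
Level perpetuity: PV = PMT / r = 15,140 / (0.106/2) = CHF 285,660.38.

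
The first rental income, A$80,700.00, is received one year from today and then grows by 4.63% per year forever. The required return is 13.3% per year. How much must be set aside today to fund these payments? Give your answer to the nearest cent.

A$930,795.85

Periodic rate r = 0.133 per year.
Growing perpetuity (Gordon): PV = PMT₁ / (r − g) = 80,700 / (r − 0.0463) = A$930,795.85.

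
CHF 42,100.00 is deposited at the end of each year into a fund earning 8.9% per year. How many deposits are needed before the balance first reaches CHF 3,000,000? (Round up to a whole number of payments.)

Periodic rate r = 0.089 per year.
Ordinary annuity FV: 3,000,000 = 42,100 × [((1+r)^n − 1)/r].
(1+r)^n = 1 + 3,000,000 × r / 42,100, so n = ln(1 + 3,000,000·r/42,100) / ln(1+r) = 23.38.
Round up to a whole number of payments: n = 24.

24 payments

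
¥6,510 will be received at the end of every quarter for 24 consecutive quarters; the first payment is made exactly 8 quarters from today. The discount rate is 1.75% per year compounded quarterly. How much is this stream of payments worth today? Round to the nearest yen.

¥143,556

Ordinary annuity of 24 payments, first payment at period 8.
Periodic rate r = 0.0175/4 per quarter; n is counted in quarters.
The ordinary-annuity PV formula values the stream one period before the first payment (period 7); discount that back 7 periods:
PV₀ = 6,510 × [1 − (1+r)^−24] / r × (1+r)^−7 = ¥143,556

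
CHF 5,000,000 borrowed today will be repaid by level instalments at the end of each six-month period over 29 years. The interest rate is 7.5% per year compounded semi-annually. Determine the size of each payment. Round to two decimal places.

CHF 212,638.00

Level ordinary annuity; solve PV = PMT × [(1 − (1+r)^−n)/r] for PMT.
Periodic rate r = 0.075/2 per half-year; n is counted in half-years.
With n = 58: PMT = 5,000,000 / ([(1 − (1+r)^−n)/r]) = CHF 212,638.00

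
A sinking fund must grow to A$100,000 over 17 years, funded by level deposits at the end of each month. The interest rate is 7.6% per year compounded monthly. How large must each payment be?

A$241.25

Level ordinary annuity; solve FV = PMT × [((1+r)^n − 1)/r] for PMT.
Periodic rate r = 0.076/12 per month; n is counted in months.
With n = 204: PMT = 100,000 / ([((1+r)^n − 1)/r]) = A$241.25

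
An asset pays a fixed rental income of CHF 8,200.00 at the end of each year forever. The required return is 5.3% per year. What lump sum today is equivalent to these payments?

Periodic rate r = 0.053 per year.
Level perpetuity: PV = PMT / r = 8,200 / (0.053) = CHF 154,716.98.

CHF 154,716.98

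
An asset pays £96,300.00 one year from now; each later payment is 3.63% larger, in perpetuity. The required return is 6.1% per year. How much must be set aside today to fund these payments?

£3,898,785.43

Periodic rate r = 0.061 per year.
Growing perpetuity (Gordon): PV = PMT₁ / (r − g) = 96,300 / (r − 0.0363) = £3,898,785.43.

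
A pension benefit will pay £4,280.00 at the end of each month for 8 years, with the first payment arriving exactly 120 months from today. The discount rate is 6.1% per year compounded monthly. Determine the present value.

Ordinary annuity of 96 payments, first payment at period 120.
Periodic rate r = 0.061/12 per month; n is counted in months.
The ordinary-annuity PV formula values the stream one period before the first payment (period 119); discount that back 119 periods:
PV₀ = 4,280 × [1 − (1+r)^−96] / r × (1+r)^−119 = £177,478.89

£177,478.89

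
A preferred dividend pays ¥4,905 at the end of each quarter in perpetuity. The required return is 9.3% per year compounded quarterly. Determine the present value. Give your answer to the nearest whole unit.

Periodic rate r = 0.093/4 per quarter.
Level perpetuity: PV = PMT / r = 4,905 / (0.093/4) = ¥210,968.

¥210,968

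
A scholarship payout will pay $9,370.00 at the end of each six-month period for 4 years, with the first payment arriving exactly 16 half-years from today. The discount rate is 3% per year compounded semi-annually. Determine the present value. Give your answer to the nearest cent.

$56,104.08

Ordinary annuity of 8 payments, first payment at period 16.
Periodic rate r = 0.03/2 per half-year; n is counted in half-years.
The ordinary-annuity PV formula values the stream one period before the first payment (period 15); discount that back 15 periods:
PV₀ = 9,370 × [1 − (1+r)^−8] / r × (1+r)^−15 = $56,104.08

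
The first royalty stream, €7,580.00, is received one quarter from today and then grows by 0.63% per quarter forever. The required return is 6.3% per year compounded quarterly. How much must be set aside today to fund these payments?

Periodic rate r = 0.063/4 per quarter.
Growing perpetuity (Gordon): PV = PMT₁ / (r − g) = 7,580 / (r − 0.0063) = €802,116.40.

€802,116.40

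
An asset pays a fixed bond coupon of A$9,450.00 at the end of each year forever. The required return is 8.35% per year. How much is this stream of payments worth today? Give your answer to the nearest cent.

A$113,173.65

Periodic rate r = 0.0835 per year.
Level perpetuity: PV = PMT / r = 9,450 / (0.0835) = A$113,173.65.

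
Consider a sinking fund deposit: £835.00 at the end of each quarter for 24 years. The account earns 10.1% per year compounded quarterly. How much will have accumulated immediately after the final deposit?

This is an ordinary annuity: 96 deposits of £835.00 at the end of each quarter.
Periodic rate r = 0.101/4 per quarter; n is counted in quarters.
FV = PMT × [((1+r)^n − 1)/r] = 835 × [(1+r)^96 − 1] / r = £329,243.58

£329,243.58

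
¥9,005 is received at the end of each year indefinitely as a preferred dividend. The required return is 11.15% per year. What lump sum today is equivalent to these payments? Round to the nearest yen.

¥80,762

Periodic rate r = 0.1115 per year.
Level perpetuity: PV = PMT / r = 9,005 / (0.1115) = ¥80,762.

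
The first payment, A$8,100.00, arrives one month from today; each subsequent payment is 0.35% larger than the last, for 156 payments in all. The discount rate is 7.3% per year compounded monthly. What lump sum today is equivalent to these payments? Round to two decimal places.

Periodic rate r = 0.073/12 per month; n is counted in months.
Growing ordinary annuity: PV = PMT₁ × [1 − ((1+g)/(1+r))^n] / (r − g) = 8,100 × [1 − ((1+0.0035)/(1+r))^156] / (r − 0.0035) = A$1,035,971.49.

A$1,035,971.49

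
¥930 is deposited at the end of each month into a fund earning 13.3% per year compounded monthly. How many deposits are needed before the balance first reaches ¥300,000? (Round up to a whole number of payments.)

138 payments

Periodic rate r = 0.133/12 per month; n is counted in months.
Ordinary annuity FV: 300,000 = 930 × [((1+r)^n − 1)/r].
(1+r)^n = 1 + 300,000 × r / 930, so n = ln(1 + 300,000·r/930) / ln(1+r) = 137.96.
Round up to a whole number of payments: n = 138.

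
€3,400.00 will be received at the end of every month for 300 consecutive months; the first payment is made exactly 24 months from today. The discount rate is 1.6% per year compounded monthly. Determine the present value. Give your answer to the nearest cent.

€814,869.14

Ordinary annuity of 300 payments, first payment at period 24.
Periodic rate r = 0.016/12 per month; n is counted in months.
The ordinary-annuity PV formula values the stream one period before the first payment (period 23); discount that back 23 periods:
PV₀ = 3,400 × [1 − (1+r)^−300] / r × (1+r)^−23 = €814,869.14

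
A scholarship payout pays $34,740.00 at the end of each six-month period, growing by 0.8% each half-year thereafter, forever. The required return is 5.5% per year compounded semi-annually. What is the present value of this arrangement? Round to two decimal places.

Periodic rate r = 0.055/2 per half-year.
Growing perpetuity (Gordon): PV = PMT₁ / (r − g) = 34,740 / (r − 0.008) = $1,781,538.46.

$1,781,538.46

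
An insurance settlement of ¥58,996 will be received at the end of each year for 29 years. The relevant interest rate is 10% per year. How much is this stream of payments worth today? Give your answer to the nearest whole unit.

This is an ordinary annuity: 29 payments of ¥58,996 at the end of each year.
Periodic rate r = 0.1 per year.
PV = PMT × [(1 − (1+r)^−n)/r] = 58,996 × [1 − (1+r)^−29] / r = ¥552,769

¥552,769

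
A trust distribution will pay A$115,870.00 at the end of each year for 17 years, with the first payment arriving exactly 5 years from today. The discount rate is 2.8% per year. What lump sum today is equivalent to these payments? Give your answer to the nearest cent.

Ordinary annuity of 17 payments, first payment at period 5.
Periodic rate r = 0.028 per year.
The ordinary-annuity PV formula values the stream one period before the first payment (period 4); discount that back 4 periods:
PV₀ = 115,870 × [1 − (1+r)^−17] / r × (1+r)^−4 = A$1,388,278.00

A$1,388,278.00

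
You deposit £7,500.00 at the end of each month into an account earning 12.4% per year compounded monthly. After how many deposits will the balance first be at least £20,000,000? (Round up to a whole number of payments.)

327 payments

Periodic rate r = 0.124/12 per month; n is counted in months.
Ordinary annuity FV: 20,000,000 = 7,500 × [((1+r)^n − 1)/r].
(1+r)^n = 1 + 20,000,000 × r / 7,500, so n = ln(1 + 20,000,000·r/7,500) / ln(1+r) = 326.05.
Round up to a whole number of payments: n = 327.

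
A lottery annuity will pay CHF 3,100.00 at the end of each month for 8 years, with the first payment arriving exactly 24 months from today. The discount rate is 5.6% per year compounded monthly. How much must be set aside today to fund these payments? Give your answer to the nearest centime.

CHF 215,114.16

Ordinary annuity of 96 payments, first payment at period 24.
Periodic rate r = 0.056/12 per month; n is counted in months.
The ordinary-annuity PV formula values the stream one period before the first payment (period 23); discount that back 23 periods:
PV₀ = 3,100 × [1 − (1+r)^−96] / r × (1+r)^−23 = CHF 215,114.16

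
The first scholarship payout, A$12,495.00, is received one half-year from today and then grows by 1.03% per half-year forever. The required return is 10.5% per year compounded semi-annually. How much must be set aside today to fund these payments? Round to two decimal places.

Periodic rate r = 0.105/2 per half-year.
Growing perpetuity (Gordon): PV = PMT₁ / (r − g) = 12,495 / (r − 0.0103) = A$296,090.05.

A$296,090.05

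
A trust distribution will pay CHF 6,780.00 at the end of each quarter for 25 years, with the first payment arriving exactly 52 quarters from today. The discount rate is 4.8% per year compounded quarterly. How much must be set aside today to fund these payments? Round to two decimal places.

Ordinary annuity of 100 payments, first payment at period 52.
Periodic rate r = 0.048/4 per quarter; n is counted in quarters.
The ordinary-annuity PV formula values the stream one period before the first payment (period 51); discount that back 51 periods:
PV₀ = 6,780 × [1 − (1+r)^−100] / r × (1+r)^−51 = CHF 214,217.47

CHF 214,217.47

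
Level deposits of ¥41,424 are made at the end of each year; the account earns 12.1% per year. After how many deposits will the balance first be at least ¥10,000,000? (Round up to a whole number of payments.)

30 payments

Periodic rate r = 0.121 per year.
Ordinary annuity FV: 10,000,000 = 41,424 × [((1+r)^n − 1)/r].
(1+r)^n = 1 + 10,000,000 × r / 41,424, so n = ln(1 + 10,000,000·r/41,424) / ln(1+r) = 29.84.
Round up to a whole number of payments: n = 30.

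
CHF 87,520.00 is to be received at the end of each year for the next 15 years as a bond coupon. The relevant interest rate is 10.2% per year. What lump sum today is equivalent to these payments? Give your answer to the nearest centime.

CHF 658,152.83

This is an ordinary annuity: 15 payments of CHF 87,520.00 at the end of each year.
Periodic rate r = 0.102 per year.
PV = PMT × [(1 − (1+r)^−n)/r] = 87,520 × [1 − (1+r)^−15] / r = CHF 658,152.83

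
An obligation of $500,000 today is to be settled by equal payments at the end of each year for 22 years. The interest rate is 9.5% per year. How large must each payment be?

Level ordinary annuity; solve PV = PMT × [(1 − (1+r)^−n)/r] for PMT.
Periodic rate r = 0.095 per year.
With n = 22: PMT = 500,000 / ([(1 − (1+r)^−n)/r]) = $54,963.92

$54,963.92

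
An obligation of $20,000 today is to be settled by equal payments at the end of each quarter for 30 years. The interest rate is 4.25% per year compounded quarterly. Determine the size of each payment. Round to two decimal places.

$295.68

Level ordinary annuity; solve PV = PMT × [(1 − (1+r)^−n)/r] for PMT.
Periodic rate r = 0.0425/4 per quarter; n is counted in quarters.
With n = 120: PMT = 20,000 / ([(1 − (1+r)^−n)/r]) = $295.68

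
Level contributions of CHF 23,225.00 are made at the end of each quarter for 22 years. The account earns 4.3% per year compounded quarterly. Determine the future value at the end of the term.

This is an ordinary annuity: 88 deposits of CHF 23,225.00 at the end of each quarter.
Periodic rate r = 0.043/4 per quarter; n is counted in quarters.
FV = PMT × [((1+r)^n − 1)/r] = 23,225 × [(1+r)^88 − 1] / r = CHF 3,375,549.89

CHF 3,375,549.89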